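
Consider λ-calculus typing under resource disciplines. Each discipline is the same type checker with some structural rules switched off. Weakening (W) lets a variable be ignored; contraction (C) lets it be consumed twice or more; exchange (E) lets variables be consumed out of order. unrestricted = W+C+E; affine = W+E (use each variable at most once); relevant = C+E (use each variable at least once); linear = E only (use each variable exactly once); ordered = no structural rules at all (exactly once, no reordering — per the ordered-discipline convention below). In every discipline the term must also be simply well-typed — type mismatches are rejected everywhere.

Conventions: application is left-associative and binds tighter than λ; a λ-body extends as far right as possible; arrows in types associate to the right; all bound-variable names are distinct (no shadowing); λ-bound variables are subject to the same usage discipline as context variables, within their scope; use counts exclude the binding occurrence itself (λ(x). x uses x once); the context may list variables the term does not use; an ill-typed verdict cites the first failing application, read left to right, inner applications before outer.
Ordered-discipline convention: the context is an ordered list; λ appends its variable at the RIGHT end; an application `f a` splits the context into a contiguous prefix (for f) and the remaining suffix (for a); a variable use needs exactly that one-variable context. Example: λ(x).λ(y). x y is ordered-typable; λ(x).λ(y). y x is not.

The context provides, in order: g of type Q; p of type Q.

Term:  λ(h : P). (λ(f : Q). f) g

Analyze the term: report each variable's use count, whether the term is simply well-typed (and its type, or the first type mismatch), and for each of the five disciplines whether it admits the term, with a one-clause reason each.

usage: g ×1, p ×0, h [bound] ×0, f [bound] ×1
order of uses: f, g
typing: ✓ — P -> Q
ordered ✗ (needs weakening: p, h unused)
linear ✗ (needs weakening: p, h unused)
affine ✓ (no duplicate uses among g, p, h, f)
relevant ✗ (needs weakening: p, h unused)
unrestricted ✓ (type-checks (P -> Q) and nothing is barred)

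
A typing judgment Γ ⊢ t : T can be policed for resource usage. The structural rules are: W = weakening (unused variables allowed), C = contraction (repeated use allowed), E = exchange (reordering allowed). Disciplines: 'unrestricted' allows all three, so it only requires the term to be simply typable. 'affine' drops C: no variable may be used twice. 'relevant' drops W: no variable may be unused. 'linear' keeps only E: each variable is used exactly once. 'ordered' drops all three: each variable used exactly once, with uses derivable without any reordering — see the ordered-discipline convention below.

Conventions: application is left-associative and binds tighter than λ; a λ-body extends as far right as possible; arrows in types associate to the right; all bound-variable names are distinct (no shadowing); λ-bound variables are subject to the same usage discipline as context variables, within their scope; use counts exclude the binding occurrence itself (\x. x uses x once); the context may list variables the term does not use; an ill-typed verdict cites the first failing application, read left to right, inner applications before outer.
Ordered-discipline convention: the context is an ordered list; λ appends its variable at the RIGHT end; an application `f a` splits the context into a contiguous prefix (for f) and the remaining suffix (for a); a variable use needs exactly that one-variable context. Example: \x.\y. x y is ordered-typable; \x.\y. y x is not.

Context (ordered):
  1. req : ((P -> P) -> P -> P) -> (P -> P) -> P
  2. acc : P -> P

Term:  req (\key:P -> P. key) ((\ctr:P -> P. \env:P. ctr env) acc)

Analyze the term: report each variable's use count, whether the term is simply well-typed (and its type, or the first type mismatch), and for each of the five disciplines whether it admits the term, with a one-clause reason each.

counts: req ×1; acc ×1; key (λ-bound) ×1; ctr (λ-bound) ×1; env (λ-bound) ×1
left-to-right use order: req, key, ctr, env, acc
typing: well-typed at P
ordered ✓ (single-use (req, acc, key, ctr, env), ordered derivation ok)
linear ✓ (single use per variable (req, acc, key, ctr, env))
affine ✓ (none of req, acc, key, ctr, env used more than once)
relevant ✓ (every one of req, acc, key, ctr, env appears)
unrestricted ✓ (simply typable at P; W, C, E all held)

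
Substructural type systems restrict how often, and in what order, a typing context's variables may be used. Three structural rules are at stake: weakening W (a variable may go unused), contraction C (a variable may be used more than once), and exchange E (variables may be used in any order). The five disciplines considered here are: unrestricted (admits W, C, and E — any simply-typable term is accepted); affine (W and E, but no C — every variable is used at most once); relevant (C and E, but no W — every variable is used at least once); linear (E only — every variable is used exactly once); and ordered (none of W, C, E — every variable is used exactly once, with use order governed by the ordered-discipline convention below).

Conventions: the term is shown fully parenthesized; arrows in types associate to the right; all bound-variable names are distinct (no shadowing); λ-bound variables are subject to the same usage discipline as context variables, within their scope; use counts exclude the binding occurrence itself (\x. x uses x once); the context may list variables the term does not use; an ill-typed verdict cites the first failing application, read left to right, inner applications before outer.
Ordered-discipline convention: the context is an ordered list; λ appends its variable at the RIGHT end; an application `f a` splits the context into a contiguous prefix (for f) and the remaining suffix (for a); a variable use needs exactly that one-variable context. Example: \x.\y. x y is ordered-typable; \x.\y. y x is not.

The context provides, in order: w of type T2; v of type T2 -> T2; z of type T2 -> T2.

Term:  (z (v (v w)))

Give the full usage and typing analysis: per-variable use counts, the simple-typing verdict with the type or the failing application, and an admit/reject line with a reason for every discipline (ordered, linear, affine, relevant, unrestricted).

counts: w: 1×; v: 2×; z: 1×
order of uses: z, v, v, w
typing: the term checks, with type T2
ordered: ✗ — v ×2 used more than once (contraction)
linear: ✗ — v ×2 used more than once (contraction)
affine: ✗ — v ×2 used more than once (contraction)
relevant: ✓ — at least one use each (w, v, z)
unrestricted: ✓ — typability at T2 is all that's needed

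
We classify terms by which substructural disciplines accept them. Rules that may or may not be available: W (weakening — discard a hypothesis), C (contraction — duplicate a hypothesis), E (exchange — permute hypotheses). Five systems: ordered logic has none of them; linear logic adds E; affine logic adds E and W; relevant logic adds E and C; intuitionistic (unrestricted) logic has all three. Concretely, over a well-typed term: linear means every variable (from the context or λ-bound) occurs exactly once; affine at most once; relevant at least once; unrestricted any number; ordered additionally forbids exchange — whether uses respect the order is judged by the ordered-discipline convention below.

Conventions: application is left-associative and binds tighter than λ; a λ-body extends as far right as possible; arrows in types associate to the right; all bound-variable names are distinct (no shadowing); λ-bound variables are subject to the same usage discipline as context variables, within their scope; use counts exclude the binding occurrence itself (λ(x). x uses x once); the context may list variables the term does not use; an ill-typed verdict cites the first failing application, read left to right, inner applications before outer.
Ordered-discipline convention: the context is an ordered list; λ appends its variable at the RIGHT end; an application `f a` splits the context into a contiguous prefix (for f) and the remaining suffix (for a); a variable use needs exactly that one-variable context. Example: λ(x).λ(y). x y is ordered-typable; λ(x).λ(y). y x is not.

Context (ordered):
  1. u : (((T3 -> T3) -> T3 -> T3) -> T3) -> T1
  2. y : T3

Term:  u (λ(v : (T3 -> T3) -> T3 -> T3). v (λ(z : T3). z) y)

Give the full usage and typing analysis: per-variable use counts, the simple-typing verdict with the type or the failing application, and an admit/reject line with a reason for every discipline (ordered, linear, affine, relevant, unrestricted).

use counts: u: 1×, y: 1×, v [bound]: 1×, z [bound]: 1×
uses in reading order: u, v, z, y
typing: ✓ — T1
ordered: ✗, no contiguous prefix/suffix split fits u, v, z, y
linear: ✓, single use per variable (u, y, v, z)
affine: ✓, u, y, v, z: no repeats, contraction unneeded
relevant: ✓, u, y, v, z: all used, weakening unneeded
unrestricted: ✓, simply typable at T1; W, C, E all held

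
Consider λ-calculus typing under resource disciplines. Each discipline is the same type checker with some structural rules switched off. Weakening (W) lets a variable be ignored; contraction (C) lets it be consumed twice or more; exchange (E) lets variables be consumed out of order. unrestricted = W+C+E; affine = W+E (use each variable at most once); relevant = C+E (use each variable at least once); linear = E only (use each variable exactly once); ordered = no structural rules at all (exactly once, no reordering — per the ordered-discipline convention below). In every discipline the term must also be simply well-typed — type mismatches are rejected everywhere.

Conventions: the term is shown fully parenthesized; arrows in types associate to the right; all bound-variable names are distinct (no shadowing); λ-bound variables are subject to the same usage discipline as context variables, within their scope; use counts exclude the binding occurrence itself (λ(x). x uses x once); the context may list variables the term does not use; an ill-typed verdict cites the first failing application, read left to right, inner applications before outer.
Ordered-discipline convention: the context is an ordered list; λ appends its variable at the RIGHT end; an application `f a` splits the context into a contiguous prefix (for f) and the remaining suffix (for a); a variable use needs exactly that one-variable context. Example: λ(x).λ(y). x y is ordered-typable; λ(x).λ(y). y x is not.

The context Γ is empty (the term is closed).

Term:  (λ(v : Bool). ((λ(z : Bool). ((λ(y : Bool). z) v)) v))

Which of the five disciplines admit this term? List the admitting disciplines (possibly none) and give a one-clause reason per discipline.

admitted in: unrestricted
usage: v [bound]=2, z [bound]=1, y [bound]=0
uses in reading order: z, v, v
typing: ✓ — Bool -> Bool
ordered ✗ (needs contraction — v ×2; needs weakening: y unused)
linear ✗ (needs contraction — v ×2; needs weakening: y unused)
affine ✗ (needs contraction — v ×2)
relevant ✗ (needs weakening: y unused)
unrestricted ✓ (type-checks (Bool -> Bool) and nothing is barred)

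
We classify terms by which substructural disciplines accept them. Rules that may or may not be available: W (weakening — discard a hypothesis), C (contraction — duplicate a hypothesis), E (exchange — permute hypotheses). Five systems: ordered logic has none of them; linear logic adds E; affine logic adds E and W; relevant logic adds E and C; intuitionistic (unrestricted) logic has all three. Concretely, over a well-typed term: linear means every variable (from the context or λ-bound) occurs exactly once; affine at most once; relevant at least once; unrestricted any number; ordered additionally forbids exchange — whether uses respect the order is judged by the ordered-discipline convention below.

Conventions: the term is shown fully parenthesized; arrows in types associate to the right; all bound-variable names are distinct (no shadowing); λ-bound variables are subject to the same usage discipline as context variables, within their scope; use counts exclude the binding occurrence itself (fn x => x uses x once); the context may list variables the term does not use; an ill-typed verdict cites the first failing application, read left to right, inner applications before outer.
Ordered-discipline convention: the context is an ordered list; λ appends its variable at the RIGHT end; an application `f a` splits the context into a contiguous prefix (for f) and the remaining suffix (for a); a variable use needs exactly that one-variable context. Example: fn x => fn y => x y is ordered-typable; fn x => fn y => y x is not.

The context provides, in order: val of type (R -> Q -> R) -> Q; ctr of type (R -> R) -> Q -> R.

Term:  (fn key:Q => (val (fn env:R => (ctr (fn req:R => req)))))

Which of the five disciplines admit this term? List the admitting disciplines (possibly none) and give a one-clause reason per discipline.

admitted by: affine, unrestricted
use counts: val ×1; ctr ×1; key [bound] ×0; env [bound] ×0; req [bound] ×1
order of uses: val, ctr, req
typing: ✓ — Q -> Q
ordered ✗ (needs weakening: key, env unused)
linear ✗ (needs weakening: key, env unused)
affine ✓ (none of val, ctr, key, env, req used more than once)
relevant ✗ (needs weakening: key, env unused)
unrestricted ✓ (type-checks (Q -> Q) and nothing is barred)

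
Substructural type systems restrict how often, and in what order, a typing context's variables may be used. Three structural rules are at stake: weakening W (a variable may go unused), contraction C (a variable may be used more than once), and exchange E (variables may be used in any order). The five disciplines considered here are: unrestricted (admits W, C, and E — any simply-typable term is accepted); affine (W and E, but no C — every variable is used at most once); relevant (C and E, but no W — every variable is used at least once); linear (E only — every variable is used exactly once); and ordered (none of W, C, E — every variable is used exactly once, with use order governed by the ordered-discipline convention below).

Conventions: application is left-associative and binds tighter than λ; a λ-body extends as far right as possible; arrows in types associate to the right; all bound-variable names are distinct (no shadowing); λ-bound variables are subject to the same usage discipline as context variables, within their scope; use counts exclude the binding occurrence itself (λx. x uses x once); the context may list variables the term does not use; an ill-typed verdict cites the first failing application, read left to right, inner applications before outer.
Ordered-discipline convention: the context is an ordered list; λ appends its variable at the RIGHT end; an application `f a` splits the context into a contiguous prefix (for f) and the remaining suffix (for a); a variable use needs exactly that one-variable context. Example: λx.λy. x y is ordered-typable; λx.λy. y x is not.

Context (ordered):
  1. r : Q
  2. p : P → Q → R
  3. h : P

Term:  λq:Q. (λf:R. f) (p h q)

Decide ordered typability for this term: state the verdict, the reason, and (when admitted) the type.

no — r never used (weakening)
variable uses: r: 0, p: 1, h: 1, q (bound): 1, f (bound): 1
order of uses: f, p, h, q
typing: well-typed at Q → R
summary: ordered ✗ · linear ✗ · affine ✓ · relevant ✗ · unrestricted ✓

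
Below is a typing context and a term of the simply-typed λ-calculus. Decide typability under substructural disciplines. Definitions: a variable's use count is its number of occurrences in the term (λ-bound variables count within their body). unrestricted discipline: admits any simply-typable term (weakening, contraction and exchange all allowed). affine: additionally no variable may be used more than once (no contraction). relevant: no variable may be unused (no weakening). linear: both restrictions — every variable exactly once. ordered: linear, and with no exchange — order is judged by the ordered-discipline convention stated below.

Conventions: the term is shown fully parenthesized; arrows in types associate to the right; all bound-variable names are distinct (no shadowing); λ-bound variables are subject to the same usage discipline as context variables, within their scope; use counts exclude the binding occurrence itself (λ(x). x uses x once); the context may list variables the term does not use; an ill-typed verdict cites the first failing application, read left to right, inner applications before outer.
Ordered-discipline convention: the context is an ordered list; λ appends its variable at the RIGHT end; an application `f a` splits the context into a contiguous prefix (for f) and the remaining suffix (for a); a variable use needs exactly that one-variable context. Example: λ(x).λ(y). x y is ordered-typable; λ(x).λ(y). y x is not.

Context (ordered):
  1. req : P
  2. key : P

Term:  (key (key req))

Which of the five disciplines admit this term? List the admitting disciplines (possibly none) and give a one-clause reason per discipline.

admitting disciplines: none
use counts: req: 1; key: 2
order of uses: key, key, req
typing: ill-typed: applying a non-function (P)
ordered ✗ (a type mismatch blocks all five)
linear ✗ (the type mismatch rejects it)
affine ✗ (not simply typable)
relevant ✗ (fails simple typing)
unrestricted ✗ (a type mismatch blocks all five)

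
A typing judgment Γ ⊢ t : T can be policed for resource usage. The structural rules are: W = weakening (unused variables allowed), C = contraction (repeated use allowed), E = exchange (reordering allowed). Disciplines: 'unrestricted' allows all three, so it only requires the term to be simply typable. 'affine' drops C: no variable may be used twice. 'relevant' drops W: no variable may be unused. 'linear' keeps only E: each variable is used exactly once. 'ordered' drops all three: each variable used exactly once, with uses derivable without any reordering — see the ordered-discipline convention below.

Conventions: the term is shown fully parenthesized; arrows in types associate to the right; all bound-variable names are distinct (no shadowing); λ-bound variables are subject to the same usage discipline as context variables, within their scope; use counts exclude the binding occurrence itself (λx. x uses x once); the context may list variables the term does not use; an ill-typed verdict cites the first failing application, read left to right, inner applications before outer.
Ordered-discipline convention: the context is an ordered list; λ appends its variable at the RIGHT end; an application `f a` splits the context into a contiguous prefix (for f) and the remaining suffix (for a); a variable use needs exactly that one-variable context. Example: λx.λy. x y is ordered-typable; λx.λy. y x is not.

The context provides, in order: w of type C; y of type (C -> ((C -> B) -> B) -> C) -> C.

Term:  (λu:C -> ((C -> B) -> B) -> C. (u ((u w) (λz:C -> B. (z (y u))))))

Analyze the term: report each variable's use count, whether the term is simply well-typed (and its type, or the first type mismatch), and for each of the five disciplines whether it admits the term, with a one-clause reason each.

usage: w ×1; y ×1; u (λ-bound) ×3; z (λ-bound) ×1
use order (left to right): u, u, w, z, y, u
typing: well-typed — term : (C -> ((C -> B) -> B) -> C) -> ((C -> B) -> B) -> C
ordered: ✗ — needs contraction — u ×3
linear: ✗ — needs contraction — u ×3
affine: ✗ — needs contraction — u ×3
relevant: ✓ — every one of w, y, u, z appears
unrestricted: ✓ — well-typed at (C -> ((C -> B) -> B) -> C) -> ((C -> B) -> B) -> C; no restrictions here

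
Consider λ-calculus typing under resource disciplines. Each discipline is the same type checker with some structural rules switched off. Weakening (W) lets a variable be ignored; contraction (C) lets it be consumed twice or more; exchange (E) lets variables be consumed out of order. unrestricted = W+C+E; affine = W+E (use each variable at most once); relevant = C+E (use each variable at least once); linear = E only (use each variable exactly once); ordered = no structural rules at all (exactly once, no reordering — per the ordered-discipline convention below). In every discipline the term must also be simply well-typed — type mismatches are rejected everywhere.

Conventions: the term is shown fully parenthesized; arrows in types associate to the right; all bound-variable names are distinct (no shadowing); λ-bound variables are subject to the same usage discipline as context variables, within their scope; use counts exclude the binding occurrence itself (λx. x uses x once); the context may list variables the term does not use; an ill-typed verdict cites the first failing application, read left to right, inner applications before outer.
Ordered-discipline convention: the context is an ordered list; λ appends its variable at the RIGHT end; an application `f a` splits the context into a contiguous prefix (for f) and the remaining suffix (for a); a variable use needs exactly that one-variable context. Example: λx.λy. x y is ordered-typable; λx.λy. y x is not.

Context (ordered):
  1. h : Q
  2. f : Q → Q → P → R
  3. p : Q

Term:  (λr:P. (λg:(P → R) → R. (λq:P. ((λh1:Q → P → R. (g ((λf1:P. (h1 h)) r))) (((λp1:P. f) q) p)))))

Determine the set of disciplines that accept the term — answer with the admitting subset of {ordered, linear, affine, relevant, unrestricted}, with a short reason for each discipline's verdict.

admitted in: affine, unrestricted
variable uses: h ×1, f ×1, p ×1, r [bound] ×1, g [bound] ×1, q [bound] ×1, h1 [bound] ×1, f1 [bound] ×0, p1 [bound] ×0
order of uses: g, h1, h, r, f, q, p
typing: ✓ — P → ((P → R) → R) → P → R
ordered: ✗, f1, p1 left unused
linear: ✗, f1, p1 left unused
affine: ✓, at most one use each (h, f, p, r, g, q, h1, f1, p1)
relevant: ✗, f1, p1 left unused
unrestricted: ✓, type-checks (P → ((P → R) → R) → P → R) and nothing is barred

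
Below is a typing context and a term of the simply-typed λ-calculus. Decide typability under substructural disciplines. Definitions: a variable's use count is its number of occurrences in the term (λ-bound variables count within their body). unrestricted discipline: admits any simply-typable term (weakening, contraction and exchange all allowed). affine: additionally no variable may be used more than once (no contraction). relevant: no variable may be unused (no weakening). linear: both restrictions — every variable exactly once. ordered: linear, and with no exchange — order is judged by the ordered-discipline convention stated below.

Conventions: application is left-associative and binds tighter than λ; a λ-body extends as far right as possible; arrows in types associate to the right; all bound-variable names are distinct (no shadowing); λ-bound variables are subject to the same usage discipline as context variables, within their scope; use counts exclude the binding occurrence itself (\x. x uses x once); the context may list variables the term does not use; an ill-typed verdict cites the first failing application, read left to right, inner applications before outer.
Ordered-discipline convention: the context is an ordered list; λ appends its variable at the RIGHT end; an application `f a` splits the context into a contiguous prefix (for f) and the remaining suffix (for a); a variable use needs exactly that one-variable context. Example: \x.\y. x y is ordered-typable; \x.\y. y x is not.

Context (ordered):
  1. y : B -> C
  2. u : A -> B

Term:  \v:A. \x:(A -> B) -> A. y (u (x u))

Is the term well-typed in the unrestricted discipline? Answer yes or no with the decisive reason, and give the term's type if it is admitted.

yes — type-checks (A -> ((A -> B) -> A) -> C) and nothing is barred; term : A -> ((A -> B) -> A) -> C
variable uses: y ×1; u ×2; v (bound) ×0; x (bound) ×1
order of uses: y, u, x, u
typing: well-typed at A -> ((A -> B) -> A) -> C
across the five disciplines: ordered ✗ · linear ✗ · affine ✗ · relevant ✗ · unrestricted ✓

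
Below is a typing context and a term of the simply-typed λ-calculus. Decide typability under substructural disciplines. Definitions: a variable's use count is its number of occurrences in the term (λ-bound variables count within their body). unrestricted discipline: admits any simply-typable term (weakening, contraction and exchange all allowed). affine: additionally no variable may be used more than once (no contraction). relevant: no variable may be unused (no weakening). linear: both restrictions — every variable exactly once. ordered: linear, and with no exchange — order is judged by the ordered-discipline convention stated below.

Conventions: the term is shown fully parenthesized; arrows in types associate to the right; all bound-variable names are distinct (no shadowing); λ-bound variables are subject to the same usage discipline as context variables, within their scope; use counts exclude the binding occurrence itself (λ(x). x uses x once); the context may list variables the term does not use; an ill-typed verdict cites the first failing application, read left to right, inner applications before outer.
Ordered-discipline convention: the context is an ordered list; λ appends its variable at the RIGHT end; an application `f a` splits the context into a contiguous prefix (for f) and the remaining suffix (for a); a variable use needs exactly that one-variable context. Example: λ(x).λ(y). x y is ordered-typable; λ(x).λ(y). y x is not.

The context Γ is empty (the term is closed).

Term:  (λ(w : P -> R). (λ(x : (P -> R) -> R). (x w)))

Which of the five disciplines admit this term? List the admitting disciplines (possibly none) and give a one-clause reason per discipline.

admitted in: linear, affine, relevant, unrestricted
variable uses: w (bound)=1; x (bound)=1
uses in reading order: x, w
typing: well-typed at (P -> R) -> ((P -> R) -> R) -> R
ordered ✗ (needs exchange: uses follow x, w)
linear ✓ (exactly-once usage across w, x)
affine ✓ (none of w, x used more than once)
relevant ✓ (every one of w, x appears)
unrestricted ✓ (typability at (P -> R) -> ((P -> R) -> R) -> R is all that's needed)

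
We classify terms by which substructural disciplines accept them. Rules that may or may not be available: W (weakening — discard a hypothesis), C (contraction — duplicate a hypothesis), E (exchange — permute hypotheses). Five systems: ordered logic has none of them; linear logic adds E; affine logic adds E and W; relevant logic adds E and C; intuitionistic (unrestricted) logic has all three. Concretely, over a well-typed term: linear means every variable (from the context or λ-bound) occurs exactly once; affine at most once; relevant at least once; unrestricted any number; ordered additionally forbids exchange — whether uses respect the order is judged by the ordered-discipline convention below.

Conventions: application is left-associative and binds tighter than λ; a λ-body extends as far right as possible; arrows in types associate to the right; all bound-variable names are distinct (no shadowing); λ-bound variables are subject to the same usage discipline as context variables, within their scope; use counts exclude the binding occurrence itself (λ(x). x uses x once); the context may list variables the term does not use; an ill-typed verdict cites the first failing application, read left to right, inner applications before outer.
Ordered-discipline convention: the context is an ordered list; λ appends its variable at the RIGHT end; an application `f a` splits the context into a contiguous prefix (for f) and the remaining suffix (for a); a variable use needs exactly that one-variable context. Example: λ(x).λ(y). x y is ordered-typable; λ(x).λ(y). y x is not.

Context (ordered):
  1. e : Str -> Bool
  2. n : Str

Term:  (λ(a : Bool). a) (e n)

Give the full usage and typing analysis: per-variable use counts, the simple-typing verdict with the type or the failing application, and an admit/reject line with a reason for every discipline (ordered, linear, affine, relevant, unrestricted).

usage: e: 1×; n: 1×; a (λ-bound): 1×
left-to-right use order: a, e, n
typing: ✓ — Bool
ordered: ✓ — single-use (e, n, a), ordered derivation ok
linear: ✓ — each of e, n, a used exactly once
affine: ✓ — at most one use each (e, n, a)
relevant: ✓ — at least one use each (e, n, a)
unrestricted: ✓ — simply typable at Bool; W, C, E all held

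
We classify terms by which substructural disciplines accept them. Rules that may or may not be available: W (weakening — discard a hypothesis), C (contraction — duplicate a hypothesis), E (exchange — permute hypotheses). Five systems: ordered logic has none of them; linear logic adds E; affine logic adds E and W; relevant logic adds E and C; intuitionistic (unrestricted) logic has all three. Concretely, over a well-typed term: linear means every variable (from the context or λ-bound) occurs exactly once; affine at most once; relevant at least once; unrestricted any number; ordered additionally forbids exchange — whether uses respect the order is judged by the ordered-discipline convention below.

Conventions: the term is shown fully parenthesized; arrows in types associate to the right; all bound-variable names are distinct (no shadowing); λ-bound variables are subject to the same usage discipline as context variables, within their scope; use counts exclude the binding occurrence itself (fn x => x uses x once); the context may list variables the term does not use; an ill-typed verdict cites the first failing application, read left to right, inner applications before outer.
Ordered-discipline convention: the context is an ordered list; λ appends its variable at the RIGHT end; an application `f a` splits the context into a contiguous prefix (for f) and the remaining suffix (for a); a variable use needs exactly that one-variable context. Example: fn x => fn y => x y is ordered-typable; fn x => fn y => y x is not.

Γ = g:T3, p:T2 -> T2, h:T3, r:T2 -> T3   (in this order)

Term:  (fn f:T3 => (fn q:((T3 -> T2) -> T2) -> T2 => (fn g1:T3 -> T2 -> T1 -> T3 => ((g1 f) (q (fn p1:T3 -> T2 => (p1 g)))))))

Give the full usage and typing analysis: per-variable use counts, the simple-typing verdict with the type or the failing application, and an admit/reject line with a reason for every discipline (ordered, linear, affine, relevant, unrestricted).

counts: g=1; p=0; h=0; r=0; f [bound]=1; q [bound]=1; g1 [bound]=1; p1 [bound]=1
order of uses: g1, f, q, p1, g
typing: ✓ — T3 -> (((T3 -> T2) -> T2) -> T2) -> (T3 -> T2 -> T1 -> T3) -> T1 -> T3
ordered ✗ (needs weakening: p, h, r unused)
linear ✗ (needs weakening: p, h, r unused)
affine ✓ (g, p, h, r, f, q, g1, p1: no repeats, contraction unneeded)
relevant ✗ (needs weakening: p, h, r unused)
unrestricted ✓ (simply typable at T3 -> (((T3 -> T2) -> T2) -> T2) -> (T3 -> T2 -> T1 -> T3) -> T1 -> T3; W, C, E all held)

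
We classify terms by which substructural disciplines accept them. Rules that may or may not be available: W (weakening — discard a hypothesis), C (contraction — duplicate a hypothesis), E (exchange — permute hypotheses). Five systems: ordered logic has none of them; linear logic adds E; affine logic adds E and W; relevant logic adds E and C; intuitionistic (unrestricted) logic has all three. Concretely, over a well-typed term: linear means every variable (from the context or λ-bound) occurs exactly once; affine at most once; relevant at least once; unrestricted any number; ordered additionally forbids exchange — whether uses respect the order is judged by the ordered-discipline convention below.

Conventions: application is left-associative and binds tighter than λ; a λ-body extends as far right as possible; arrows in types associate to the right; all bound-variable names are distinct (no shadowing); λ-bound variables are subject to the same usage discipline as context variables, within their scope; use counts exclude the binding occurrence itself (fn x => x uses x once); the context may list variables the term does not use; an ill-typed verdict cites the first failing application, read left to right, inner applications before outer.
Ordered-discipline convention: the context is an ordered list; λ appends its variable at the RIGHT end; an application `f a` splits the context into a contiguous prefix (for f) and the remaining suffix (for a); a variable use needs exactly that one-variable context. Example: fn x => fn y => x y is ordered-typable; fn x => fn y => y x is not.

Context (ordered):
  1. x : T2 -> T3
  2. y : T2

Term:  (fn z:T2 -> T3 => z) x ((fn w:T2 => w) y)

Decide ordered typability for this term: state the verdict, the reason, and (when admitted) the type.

yes — one use each (x, y, z, w); ordered split holds; term : T3
counts: x: 1×; y: 1×; z [bound]: 1×; w [bound]: 1×
use order (left to right): z, x, w, y
typing: ✓ — T3
all disciplines: ordered ✓ | linear ✓ | affine ✓ | relevant ✓ | unrestricted ✓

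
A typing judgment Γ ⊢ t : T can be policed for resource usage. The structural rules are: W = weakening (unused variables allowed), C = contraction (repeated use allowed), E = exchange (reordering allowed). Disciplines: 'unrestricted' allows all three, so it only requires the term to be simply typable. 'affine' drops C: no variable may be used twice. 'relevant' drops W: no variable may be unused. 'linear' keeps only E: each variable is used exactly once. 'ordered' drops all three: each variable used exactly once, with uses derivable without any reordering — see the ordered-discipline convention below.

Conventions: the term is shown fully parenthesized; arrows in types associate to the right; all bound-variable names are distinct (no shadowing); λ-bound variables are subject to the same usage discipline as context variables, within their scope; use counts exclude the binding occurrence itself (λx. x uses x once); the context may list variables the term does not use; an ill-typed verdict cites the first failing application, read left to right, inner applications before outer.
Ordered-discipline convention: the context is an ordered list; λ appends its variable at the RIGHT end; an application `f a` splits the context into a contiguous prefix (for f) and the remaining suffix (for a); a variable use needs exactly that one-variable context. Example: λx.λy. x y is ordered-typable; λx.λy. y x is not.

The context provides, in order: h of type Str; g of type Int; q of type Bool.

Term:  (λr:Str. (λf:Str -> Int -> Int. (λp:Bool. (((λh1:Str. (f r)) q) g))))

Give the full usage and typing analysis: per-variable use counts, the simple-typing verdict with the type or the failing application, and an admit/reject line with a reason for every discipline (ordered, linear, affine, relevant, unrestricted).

use counts: h: 0×; g: 1×; q: 1×; r (bound): 1×; f (bound): 1×; p (bound): 0×; h1 (bound): 0×
use order (left to right): f, r, q, g
typing: ill-typed: argument of type Bool where Str is required
ordered: ✗, fails simple typing
linear: ✗, a type mismatch blocks all five
affine: ✗, the type mismatch rejects it
relevant: ✗, not simply typable
unrestricted: ✗, fails simple typing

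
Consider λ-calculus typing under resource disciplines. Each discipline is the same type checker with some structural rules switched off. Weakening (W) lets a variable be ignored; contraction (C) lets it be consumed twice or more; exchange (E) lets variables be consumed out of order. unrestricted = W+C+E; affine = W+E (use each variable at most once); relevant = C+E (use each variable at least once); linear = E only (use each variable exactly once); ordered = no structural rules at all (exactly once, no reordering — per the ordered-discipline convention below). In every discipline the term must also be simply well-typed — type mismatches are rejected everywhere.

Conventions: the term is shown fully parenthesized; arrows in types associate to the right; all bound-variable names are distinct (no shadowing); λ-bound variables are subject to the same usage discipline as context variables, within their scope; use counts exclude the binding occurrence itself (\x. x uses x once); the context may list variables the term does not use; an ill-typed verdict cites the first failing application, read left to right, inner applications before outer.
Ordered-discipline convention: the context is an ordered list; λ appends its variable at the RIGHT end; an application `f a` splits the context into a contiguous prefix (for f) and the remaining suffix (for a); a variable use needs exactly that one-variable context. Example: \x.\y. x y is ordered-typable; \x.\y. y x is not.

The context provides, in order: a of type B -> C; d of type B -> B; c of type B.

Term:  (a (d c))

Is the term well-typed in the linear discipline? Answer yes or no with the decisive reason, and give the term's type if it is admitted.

yes — a, d, c: one use apiece; term : C
use counts: a ×1, d ×1, c ×1
order of uses: a, d, c
typing: well-typed — term : C
per-discipline verdicts: ordered ✓ · linear ✓ · affine ✓ · relevant ✓ · unrestricted ✓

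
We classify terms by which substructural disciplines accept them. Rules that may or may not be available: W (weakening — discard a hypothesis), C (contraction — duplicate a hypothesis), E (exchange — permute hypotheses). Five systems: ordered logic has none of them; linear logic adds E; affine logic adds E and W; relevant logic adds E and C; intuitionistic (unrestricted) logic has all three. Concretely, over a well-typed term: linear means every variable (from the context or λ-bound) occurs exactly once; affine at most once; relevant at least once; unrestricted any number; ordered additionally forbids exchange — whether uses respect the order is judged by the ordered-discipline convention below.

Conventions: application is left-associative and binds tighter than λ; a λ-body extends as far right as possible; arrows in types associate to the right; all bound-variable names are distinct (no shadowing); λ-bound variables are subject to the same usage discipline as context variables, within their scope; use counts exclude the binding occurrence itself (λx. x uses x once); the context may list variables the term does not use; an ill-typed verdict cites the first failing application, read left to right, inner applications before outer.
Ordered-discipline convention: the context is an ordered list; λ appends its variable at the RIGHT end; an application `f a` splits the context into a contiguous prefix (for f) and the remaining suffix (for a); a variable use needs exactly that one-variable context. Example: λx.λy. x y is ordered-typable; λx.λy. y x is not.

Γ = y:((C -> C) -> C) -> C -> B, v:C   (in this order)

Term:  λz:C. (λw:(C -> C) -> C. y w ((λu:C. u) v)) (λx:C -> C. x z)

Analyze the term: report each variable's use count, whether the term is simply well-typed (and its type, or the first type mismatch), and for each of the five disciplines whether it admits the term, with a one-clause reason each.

counts: y: 1×; v: 1×; z [bound]: 1×; w [bound]: 1×; u [bound]: 1×; x [bound]: 1×
use order (left to right): y, w, u, v, x, z
typing: ✓ — C -> B
ordered ✗ (no contiguous prefix/suffix split fits y, w, u, v, x, z)
linear ✓ (each of y, v, z, w, u, x used exactly once)
affine ✓ (none of y, v, z, w, u, x used more than once)
relevant ✓ (y, v, z, w, u, x: all used, weakening unneeded)
unrestricted ✓ (simply typable at C -> B; W, C, E all held)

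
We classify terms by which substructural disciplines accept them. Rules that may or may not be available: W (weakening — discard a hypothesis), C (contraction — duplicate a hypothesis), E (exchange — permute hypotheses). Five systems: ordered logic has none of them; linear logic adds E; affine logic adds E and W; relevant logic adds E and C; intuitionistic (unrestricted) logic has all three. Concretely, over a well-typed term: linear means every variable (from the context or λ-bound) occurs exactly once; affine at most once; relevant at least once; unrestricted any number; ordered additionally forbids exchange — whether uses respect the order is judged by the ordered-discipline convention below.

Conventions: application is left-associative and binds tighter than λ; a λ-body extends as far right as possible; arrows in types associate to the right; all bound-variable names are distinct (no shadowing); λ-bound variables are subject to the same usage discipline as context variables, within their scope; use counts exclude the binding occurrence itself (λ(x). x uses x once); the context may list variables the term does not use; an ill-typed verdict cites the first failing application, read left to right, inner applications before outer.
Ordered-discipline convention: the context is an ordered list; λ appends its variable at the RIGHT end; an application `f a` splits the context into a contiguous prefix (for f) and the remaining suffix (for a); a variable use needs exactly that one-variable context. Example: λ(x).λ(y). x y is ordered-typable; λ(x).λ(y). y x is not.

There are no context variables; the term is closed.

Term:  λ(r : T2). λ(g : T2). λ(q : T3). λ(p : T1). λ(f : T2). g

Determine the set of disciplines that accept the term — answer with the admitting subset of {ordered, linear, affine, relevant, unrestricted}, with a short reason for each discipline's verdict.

admitting disciplines: affine, unrestricted
usage: r (λ-bound): 0×, g (λ-bound): 1×, q (λ-bound): 0×, p (λ-bound): 0×, f (λ-bound): 0×
order of uses: g
typing: ✓ — T2 → T2 → T3 → T1 → T2 → T2
ordered: ✗, r, q, p, f left unused
linear: ✗, r, q, p, f left unused
affine: ✓, r, g, q, p, f: no repeats, contraction unneeded
relevant: ✗, r, q, p, f left unused
unrestricted: ✓, simply typable at T2 → T2 → T3 → T1 → T2 → T2; W, C, E all held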